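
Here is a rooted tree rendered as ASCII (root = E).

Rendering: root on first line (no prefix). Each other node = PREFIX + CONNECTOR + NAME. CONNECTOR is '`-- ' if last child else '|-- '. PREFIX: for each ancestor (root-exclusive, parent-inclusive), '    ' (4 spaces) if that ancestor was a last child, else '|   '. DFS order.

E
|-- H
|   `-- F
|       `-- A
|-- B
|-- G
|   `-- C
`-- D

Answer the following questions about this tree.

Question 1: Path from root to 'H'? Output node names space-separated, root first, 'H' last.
Walk down from root: E -> H

Answer: E H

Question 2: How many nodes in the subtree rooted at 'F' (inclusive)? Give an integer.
Subtree rooted at F contains: A, F
Count = 2

Answer: 2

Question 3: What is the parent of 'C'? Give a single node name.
Scan adjacency: C appears as child of G

Answer: G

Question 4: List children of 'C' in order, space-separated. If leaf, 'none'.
Node C's children (from adjacency): (leaf)

Answer: none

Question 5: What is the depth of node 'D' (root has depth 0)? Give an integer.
Path from root to D: E -> D
Depth = number of edges = 1

Answer: 1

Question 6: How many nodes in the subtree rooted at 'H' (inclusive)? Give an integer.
Answer: 3

Derivation:
Subtree rooted at H contains: A, F, H
Count = 3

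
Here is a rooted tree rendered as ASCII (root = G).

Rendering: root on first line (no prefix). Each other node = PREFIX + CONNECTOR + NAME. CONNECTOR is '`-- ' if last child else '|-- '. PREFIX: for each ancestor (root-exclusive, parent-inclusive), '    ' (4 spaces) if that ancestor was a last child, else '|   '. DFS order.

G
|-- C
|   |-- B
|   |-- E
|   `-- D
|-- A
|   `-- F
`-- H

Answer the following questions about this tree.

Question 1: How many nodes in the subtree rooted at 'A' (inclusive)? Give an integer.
Answer: 2

Derivation:
Subtree rooted at A contains: A, F
Count = 2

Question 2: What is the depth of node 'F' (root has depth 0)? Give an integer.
Answer: 2

Derivation:
Path from root to F: G -> A -> F
Depth = number of edges = 2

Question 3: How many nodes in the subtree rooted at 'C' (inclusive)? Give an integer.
Answer: 4

Derivation:
Subtree rooted at C contains: B, C, D, E
Count = 4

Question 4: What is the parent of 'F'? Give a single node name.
Scan adjacency: F appears as child of A

Answer: A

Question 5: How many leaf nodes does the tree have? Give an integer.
Answer: 5

Derivation:
Leaves (nodes with no children): B, D, E, F, H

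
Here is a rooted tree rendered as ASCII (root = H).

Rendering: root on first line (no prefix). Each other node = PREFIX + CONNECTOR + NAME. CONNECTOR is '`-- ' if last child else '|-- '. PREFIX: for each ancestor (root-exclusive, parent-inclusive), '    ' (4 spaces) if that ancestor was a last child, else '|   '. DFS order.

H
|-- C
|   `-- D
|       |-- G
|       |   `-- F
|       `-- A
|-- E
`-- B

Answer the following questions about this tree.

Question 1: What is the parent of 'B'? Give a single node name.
Answer: H

Derivation:
Scan adjacency: B appears as child of H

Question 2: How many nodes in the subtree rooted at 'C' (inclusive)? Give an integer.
Answer: 5

Derivation:
Subtree rooted at C contains: A, C, D, F, G
Count = 5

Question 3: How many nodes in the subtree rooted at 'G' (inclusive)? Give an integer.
Subtree rooted at G contains: F, G
Count = 2

Answer: 2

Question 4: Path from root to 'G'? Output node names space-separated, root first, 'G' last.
Walk down from root: H -> C -> D -> G

Answer: H C D G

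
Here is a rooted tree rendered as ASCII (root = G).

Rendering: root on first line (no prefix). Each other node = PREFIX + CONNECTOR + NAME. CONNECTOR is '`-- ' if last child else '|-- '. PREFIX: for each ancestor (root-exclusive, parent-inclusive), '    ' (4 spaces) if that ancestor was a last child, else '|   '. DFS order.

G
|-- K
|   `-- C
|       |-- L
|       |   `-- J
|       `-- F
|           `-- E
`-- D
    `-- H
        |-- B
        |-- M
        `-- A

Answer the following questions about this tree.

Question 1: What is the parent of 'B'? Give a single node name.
Scan adjacency: B appears as child of H

Answer: H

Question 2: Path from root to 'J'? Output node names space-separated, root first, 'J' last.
Walk down from root: G -> K -> C -> L -> J

Answer: G K C L J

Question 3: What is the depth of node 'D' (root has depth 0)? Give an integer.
Answer: 1

Derivation:
Path from root to D: G -> D
Depth = number of edges = 1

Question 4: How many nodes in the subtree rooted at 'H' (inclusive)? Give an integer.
Subtree rooted at H contains: A, B, H, M
Count = 4

Answer: 4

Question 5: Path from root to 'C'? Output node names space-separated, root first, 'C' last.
Walk down from root: G -> K -> C

Answer: G K C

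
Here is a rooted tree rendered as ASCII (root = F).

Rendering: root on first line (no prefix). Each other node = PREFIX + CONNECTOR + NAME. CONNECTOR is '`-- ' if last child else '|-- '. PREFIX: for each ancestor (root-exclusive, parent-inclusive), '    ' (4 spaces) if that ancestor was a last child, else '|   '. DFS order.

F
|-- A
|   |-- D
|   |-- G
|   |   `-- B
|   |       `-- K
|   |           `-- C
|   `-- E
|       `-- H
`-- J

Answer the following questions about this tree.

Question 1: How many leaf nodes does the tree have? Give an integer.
Leaves (nodes with no children): C, D, H, J

Answer: 4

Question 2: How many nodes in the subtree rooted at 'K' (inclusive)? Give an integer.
Answer: 2

Derivation:
Subtree rooted at K contains: C, K
Count = 2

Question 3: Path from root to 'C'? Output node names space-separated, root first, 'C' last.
Walk down from root: F -> A -> G -> B -> K -> C

Answer: F A G B K C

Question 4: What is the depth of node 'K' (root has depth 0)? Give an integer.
Path from root to K: F -> A -> G -> B -> K
Depth = number of edges = 4

Answer: 4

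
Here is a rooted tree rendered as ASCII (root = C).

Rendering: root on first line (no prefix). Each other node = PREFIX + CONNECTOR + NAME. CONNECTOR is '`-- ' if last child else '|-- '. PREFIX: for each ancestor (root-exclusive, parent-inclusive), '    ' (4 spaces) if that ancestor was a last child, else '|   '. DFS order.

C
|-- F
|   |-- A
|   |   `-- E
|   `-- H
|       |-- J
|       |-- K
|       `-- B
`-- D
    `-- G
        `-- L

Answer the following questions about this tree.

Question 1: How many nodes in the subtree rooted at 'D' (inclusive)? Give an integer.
Subtree rooted at D contains: D, G, L
Count = 3

Answer: 3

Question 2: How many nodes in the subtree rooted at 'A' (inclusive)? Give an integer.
Answer: 2

Derivation:
Subtree rooted at A contains: A, E
Count = 2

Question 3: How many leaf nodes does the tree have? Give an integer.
Leaves (nodes with no children): B, E, J, K, L

Answer: 5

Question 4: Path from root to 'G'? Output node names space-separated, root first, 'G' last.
Answer: C D G

Derivation:
Walk down from root: C -> D -> G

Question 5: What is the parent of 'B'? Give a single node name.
Answer: H

Derivation:
Scan adjacency: B appears as child of H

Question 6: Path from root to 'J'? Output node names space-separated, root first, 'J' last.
Answer: C F H J

Derivation:
Walk down from root: C -> F -> H -> J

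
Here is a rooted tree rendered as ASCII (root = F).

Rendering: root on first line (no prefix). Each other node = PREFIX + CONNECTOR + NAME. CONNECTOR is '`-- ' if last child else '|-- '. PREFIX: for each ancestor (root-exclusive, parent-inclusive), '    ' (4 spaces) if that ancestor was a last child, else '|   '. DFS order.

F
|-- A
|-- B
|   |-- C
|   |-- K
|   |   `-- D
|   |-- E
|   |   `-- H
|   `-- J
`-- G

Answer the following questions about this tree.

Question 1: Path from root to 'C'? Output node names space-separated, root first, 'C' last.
Answer: F B C

Derivation:
Walk down from root: F -> B -> C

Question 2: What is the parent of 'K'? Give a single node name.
Scan adjacency: K appears as child of B

Answer: B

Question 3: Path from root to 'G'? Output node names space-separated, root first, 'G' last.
Answer: F G

Derivation:
Walk down from root: F -> G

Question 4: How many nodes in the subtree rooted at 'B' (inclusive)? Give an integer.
Answer: 7

Derivation:
Subtree rooted at B contains: B, C, D, E, H, J, K
Count = 7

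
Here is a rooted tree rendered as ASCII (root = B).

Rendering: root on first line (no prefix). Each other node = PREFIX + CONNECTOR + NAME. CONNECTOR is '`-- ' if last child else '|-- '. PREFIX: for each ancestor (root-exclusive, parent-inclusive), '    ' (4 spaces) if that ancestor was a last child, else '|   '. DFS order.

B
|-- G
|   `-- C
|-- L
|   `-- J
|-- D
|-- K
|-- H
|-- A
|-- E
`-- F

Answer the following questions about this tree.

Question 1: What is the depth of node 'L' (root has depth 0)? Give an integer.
Path from root to L: B -> L
Depth = number of edges = 1

Answer: 1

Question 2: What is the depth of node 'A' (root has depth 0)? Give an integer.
Path from root to A: B -> A
Depth = number of edges = 1

Answer: 1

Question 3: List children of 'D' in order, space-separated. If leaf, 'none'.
Answer: none

Derivation:
Node D's children (from adjacency): (leaf)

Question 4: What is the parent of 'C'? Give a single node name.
Scan adjacency: C appears as child of G

Answer: G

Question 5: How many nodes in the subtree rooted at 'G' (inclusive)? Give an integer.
Subtree rooted at G contains: C, G
Count = 2

Answer: 2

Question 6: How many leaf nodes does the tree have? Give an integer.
Leaves (nodes with no children): A, C, D, E, F, H, J, K

Answer: 8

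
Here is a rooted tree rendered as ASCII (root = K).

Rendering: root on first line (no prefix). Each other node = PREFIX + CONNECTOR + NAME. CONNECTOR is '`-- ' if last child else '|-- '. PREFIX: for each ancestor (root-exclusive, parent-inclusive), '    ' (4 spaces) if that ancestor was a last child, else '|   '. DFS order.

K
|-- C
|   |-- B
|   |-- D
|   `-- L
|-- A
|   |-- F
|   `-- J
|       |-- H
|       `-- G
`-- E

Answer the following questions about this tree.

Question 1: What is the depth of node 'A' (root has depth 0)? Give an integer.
Answer: 1

Derivation:
Path from root to A: K -> A
Depth = number of edges = 1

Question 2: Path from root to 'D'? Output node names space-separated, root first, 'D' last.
Answer: K C D

Derivation:
Walk down from root: K -> C -> D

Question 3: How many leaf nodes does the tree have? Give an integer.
Leaves (nodes with no children): B, D, E, F, G, H, L

Answer: 7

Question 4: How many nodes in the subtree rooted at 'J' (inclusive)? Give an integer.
Subtree rooted at J contains: G, H, J
Count = 3

Answer: 3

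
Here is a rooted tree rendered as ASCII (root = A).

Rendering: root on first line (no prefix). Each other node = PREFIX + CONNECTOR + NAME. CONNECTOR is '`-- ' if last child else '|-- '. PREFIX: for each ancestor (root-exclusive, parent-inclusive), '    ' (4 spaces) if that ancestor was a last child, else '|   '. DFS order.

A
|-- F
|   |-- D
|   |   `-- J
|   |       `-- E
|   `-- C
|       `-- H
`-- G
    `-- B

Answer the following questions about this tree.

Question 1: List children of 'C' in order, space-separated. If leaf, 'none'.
Answer: H

Derivation:
Node C's children (from adjacency): H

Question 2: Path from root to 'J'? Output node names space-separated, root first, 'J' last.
Walk down from root: A -> F -> D -> J

Answer: A F D J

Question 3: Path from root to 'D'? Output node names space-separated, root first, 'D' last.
Walk down from root: A -> F -> D

Answer: A F D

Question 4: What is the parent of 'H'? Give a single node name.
Answer: C

Derivation:
Scan adjacency: H appears as child of C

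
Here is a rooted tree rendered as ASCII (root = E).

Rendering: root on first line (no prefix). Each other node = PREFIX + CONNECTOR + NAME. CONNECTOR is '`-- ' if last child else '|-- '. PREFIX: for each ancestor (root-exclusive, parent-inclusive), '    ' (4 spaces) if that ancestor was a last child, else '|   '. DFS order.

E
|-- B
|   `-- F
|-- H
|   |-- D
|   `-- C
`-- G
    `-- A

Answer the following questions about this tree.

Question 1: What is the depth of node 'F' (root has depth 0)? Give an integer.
Answer: 2

Derivation:
Path from root to F: E -> B -> F
Depth = number of edges = 2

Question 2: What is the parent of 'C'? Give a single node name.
Answer: H

Derivation:
Scan adjacency: C appears as child of H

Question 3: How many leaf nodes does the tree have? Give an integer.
Answer: 4

Derivation:
Leaves (nodes with no children): A, C, D, F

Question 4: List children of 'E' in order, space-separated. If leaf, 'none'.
Answer: B H G

Derivation:
Node E's children (from adjacency): B, H, G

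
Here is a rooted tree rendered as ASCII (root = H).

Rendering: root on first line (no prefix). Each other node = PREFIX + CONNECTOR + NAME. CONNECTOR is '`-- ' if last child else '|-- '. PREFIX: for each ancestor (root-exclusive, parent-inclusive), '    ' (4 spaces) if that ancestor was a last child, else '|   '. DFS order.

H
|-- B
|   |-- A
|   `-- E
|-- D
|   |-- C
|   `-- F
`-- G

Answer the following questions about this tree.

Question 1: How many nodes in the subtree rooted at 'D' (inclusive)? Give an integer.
Subtree rooted at D contains: C, D, F
Count = 3

Answer: 3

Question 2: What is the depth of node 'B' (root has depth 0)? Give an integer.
Path from root to B: H -> B
Depth = number of edges = 1

Answer: 1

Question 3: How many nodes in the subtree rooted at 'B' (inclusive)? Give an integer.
Answer: 3

Derivation:
Subtree rooted at B contains: A, B, E
Count = 3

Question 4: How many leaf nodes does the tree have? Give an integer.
Answer: 5

Derivation:
Leaves (nodes with no children): A, C, E, F, G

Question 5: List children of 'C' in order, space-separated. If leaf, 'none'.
Answer: none

Derivation:
Node C's children (from adjacency): (leaf)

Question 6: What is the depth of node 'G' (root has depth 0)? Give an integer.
Path from root to G: H -> G
Depth = number of edges = 1

Answer: 1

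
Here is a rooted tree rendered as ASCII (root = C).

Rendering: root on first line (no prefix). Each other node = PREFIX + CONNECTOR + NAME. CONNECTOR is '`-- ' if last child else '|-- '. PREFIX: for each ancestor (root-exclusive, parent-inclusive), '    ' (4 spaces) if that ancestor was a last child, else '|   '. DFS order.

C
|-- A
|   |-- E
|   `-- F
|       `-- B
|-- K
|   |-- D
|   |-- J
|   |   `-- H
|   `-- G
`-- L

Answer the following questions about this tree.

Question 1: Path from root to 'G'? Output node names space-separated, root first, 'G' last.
Walk down from root: C -> K -> G

Answer: C K G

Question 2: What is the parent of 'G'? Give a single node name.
Answer: K

Derivation:
Scan adjacency: G appears as child of K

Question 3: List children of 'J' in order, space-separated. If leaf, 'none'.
Node J's children (from adjacency): H

Answer: H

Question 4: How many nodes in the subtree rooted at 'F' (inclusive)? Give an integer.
Subtree rooted at F contains: B, F
Count = 2

Answer: 2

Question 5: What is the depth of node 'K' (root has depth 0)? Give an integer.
Path from root to K: C -> K
Depth = number of edges = 1

Answer: 1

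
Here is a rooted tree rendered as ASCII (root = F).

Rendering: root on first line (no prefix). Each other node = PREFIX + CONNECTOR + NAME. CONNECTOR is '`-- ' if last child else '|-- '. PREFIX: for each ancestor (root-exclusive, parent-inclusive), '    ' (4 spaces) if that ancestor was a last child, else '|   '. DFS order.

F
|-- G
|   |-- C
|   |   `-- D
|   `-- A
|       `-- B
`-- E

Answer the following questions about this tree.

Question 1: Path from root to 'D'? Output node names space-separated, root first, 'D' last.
Walk down from root: F -> G -> C -> D

Answer: F G C D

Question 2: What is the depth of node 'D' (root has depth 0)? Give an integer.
Answer: 3

Derivation:
Path from root to D: F -> G -> C -> D
Depth = number of edges = 3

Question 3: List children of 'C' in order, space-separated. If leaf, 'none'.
Answer: D

Derivation:
Node C's children (from adjacency): D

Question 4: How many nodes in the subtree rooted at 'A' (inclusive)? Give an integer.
Answer: 2

Derivation:
Subtree rooted at A contains: A, B
Count = 2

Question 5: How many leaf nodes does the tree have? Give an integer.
Leaves (nodes with no children): B, D, E

Answer: 3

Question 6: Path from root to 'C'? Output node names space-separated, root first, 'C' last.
Answer: F G C

Derivation:
Walk down from root: F -> G -> C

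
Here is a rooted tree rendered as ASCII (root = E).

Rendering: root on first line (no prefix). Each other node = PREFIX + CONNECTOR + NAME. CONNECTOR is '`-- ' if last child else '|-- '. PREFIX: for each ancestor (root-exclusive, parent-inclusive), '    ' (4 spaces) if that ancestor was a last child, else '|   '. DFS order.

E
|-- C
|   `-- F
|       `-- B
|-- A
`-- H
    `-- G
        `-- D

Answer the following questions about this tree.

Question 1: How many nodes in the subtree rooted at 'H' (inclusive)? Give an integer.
Subtree rooted at H contains: D, G, H
Count = 3

Answer: 3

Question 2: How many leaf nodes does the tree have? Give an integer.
Leaves (nodes with no children): A, B, D

Answer: 3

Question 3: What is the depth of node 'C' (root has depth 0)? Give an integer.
Answer: 1

Derivation:
Path from root to C: E -> C
Depth = number of edges = 1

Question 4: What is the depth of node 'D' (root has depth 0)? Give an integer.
Path from root to D: E -> H -> G -> D
Depth = number of edges = 3

Answer: 3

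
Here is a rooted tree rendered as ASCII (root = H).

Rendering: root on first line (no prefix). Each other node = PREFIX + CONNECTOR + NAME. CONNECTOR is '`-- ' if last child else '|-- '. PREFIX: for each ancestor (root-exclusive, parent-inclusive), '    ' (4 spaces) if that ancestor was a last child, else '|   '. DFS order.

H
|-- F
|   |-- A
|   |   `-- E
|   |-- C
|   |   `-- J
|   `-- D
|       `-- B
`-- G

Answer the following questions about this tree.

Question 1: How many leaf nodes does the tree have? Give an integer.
Answer: 4

Derivation:
Leaves (nodes with no children): B, E, G, J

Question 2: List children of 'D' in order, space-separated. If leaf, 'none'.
Answer: B

Derivation:
Node D's children (from adjacency): B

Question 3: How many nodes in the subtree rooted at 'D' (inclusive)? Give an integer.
Subtree rooted at D contains: B, D
Count = 2

Answer: 2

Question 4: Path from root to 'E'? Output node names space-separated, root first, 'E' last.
Walk down from root: H -> F -> A -> E

Answer: H F A E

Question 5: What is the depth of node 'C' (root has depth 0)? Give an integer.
Path from root to C: H -> F -> C
Depth = number of edges = 2

Answer: 2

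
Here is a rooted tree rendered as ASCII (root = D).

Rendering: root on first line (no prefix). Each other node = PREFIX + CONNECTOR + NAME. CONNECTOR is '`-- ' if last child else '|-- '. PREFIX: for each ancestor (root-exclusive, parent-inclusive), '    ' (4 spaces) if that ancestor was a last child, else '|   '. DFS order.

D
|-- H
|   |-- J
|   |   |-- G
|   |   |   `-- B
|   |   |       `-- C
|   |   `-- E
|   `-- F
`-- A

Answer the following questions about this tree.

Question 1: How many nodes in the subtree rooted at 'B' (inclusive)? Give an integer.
Subtree rooted at B contains: B, C
Count = 2

Answer: 2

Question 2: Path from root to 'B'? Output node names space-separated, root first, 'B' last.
Walk down from root: D -> H -> J -> G -> B

Answer: D H J G B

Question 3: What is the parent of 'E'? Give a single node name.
Scan adjacency: E appears as child of J

Answer: J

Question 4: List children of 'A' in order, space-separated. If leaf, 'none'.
Answer: none

Derivation:
Node A's children (from adjacency): (leaf)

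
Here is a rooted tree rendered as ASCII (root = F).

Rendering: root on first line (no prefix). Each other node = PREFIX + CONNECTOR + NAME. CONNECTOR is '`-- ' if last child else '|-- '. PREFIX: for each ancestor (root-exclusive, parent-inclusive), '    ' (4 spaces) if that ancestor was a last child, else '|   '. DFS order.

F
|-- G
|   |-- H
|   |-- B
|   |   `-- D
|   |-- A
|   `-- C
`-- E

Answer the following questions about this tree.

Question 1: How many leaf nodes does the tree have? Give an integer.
Answer: 5

Derivation:
Leaves (nodes with no children): A, C, D, E, H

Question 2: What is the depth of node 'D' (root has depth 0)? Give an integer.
Path from root to D: F -> G -> B -> D
Depth = number of edges = 3

Answer: 3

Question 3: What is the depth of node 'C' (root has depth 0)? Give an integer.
Answer: 2

Derivation:
Path from root to C: F -> G -> C
Depth = number of edges = 2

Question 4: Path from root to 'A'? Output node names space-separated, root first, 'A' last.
Walk down from root: F -> G -> A

Answer: F G A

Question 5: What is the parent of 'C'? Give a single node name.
Answer: G

Derivation:
Scan adjacency: C appears as child of G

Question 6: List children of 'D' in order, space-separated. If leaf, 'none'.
Node D's children (from adjacency): (leaf)

Answer: none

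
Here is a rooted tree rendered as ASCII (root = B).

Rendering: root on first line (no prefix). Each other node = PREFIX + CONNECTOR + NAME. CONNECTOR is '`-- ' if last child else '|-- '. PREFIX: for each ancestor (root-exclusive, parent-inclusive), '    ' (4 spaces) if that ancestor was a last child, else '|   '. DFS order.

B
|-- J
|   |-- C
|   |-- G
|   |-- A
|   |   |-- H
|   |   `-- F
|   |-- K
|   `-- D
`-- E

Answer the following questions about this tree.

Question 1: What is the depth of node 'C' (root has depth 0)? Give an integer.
Path from root to C: B -> J -> C
Depth = number of edges = 2

Answer: 2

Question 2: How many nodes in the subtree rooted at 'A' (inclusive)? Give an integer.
Answer: 3

Derivation:
Subtree rooted at A contains: A, F, H
Count = 3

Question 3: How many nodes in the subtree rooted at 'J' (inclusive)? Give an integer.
Subtree rooted at J contains: A, C, D, F, G, H, J, K
Count = 8

Answer: 8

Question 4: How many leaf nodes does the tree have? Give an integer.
Answer: 7

Derivation:
Leaves (nodes with no children): C, D, E, F, G, H, K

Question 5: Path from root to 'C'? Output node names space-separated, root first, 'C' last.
Answer: B J C

Derivation:
Walk down from root: B -> J -> C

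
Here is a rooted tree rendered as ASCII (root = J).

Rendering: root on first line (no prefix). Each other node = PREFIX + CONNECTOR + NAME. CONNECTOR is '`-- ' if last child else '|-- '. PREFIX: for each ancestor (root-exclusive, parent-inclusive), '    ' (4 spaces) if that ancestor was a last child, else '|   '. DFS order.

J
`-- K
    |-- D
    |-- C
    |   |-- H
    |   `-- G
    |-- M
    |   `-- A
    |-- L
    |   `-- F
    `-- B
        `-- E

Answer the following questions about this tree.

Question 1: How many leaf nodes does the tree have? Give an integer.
Answer: 6

Derivation:
Leaves (nodes with no children): A, D, E, F, G, H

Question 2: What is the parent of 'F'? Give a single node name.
Scan adjacency: F appears as child of L

Answer: L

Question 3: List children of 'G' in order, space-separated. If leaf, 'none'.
Node G's children (from adjacency): (leaf)

Answer: none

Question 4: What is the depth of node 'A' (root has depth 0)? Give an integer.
Path from root to A: J -> K -> M -> A
Depth = number of edges = 3

Answer: 3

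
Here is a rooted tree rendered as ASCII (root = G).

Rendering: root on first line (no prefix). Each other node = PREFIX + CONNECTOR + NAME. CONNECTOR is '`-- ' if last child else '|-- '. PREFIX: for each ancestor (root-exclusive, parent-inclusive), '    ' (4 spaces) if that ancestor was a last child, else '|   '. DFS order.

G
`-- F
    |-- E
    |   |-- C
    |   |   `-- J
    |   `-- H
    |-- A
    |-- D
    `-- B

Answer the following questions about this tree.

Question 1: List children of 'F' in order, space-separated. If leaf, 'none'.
Answer: E A D B

Derivation:
Node F's children (from adjacency): E, A, D, B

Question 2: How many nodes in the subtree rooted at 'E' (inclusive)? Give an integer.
Subtree rooted at E contains: C, E, H, J
Count = 4

Answer: 4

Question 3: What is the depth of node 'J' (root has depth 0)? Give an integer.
Answer: 4

Derivation:
Path from root to J: G -> F -> E -> C -> J
Depth = number of edges = 4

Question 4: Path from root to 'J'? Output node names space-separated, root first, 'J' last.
Answer: G F E C J

Derivation:
Walk down from root: G -> F -> E -> C -> J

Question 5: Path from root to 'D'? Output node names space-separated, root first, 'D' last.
Answer: G F D

Derivation:
Walk down from root: G -> F -> D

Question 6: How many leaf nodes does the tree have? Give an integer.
Leaves (nodes with no children): A, B, D, H, J

Answer: 5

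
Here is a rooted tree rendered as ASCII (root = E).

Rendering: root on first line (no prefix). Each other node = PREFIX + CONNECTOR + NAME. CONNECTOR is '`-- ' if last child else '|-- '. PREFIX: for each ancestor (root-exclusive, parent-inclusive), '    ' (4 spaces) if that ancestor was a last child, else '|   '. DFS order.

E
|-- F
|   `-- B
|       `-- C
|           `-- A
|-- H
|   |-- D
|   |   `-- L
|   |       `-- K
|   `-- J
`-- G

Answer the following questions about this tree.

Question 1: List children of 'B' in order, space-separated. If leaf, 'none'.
Answer: C

Derivation:
Node B's children (from adjacency): C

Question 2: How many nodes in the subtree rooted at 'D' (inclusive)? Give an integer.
Answer: 3

Derivation:
Subtree rooted at D contains: D, K, L
Count = 3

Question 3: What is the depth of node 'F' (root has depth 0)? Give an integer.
Answer: 1

Derivation:
Path from root to F: E -> F
Depth = number of edges = 1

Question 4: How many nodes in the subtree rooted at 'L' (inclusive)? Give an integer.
Subtree rooted at L contains: K, L
Count = 2

Answer: 2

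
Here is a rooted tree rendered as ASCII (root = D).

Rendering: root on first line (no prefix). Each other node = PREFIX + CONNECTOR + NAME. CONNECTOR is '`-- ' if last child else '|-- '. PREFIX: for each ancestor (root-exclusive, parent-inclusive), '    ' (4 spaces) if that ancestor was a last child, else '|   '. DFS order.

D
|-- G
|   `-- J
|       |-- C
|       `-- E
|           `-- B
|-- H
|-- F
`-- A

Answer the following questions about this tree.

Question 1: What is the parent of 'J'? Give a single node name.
Scan adjacency: J appears as child of G

Answer: G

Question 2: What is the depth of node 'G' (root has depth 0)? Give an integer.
Answer: 1

Derivation:
Path from root to G: D -> G
Depth = number of edges = 1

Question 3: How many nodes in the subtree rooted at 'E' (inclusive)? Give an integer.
Subtree rooted at E contains: B, E
Count = 2

Answer: 2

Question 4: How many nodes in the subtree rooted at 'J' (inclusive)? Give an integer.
Answer: 4

Derivation:
Subtree rooted at J contains: B, C, E, J
Count = 4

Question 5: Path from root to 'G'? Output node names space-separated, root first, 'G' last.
Answer: D G

Derivation:
Walk down from root: D -> G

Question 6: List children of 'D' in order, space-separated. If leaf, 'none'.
Node D's children (from adjacency): G, H, F, A

Answer: G H F A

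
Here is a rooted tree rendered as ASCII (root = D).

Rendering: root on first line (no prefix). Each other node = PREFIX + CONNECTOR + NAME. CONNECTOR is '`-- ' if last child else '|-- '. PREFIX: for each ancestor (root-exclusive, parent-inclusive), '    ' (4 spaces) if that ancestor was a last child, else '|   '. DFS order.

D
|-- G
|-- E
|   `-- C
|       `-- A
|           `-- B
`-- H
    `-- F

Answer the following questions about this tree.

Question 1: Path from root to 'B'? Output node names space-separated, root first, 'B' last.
Answer: D E C A B

Derivation:
Walk down from root: D -> E -> C -> A -> B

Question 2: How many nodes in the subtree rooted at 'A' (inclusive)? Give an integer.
Answer: 2

Derivation:
Subtree rooted at A contains: A, B
Count = 2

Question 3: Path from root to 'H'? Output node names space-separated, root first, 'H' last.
Walk down from root: D -> H

Answer: D H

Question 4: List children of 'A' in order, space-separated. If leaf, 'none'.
Answer: B

Derivation:
Node A's children (from adjacency): B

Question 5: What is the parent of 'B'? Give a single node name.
Answer: A

Derivation:
Scan adjacency: B appears as child of A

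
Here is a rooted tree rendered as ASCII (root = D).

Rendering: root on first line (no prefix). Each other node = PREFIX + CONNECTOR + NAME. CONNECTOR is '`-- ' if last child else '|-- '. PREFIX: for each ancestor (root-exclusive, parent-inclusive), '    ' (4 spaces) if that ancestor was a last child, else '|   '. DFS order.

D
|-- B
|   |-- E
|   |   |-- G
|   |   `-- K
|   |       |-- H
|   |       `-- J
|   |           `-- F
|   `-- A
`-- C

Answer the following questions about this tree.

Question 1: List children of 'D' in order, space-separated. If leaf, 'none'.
Answer: B C

Derivation:
Node D's children (from adjacency): B, C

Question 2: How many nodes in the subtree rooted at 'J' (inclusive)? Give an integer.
Subtree rooted at J contains: F, J
Count = 2

Answer: 2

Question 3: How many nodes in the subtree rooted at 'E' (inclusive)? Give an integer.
Subtree rooted at E contains: E, F, G, H, J, K
Count = 6

Answer: 6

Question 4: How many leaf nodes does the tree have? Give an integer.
Leaves (nodes with no children): A, C, F, G, H

Answer: 5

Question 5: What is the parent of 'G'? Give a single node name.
Answer: E

Derivation:
Scan adjacency: G appears as child of E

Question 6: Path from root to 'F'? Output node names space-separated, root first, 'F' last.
Walk down from root: D -> B -> E -> K -> J -> F

Answer: D B E K J F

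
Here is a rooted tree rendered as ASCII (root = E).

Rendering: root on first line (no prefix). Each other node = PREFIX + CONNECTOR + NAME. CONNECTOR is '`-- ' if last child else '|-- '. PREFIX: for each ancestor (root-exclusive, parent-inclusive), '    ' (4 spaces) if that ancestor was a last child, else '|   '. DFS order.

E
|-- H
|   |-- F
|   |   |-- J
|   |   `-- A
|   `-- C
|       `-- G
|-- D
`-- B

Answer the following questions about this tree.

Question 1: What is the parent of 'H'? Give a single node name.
Answer: E

Derivation:
Scan adjacency: H appears as child of E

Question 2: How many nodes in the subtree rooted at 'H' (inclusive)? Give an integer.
Answer: 6

Derivation:
Subtree rooted at H contains: A, C, F, G, H, J
Count = 6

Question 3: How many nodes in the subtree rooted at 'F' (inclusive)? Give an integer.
Answer: 3

Derivation:
Subtree rooted at F contains: A, F, J
Count = 3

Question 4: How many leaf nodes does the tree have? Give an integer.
Answer: 5

Derivation:
Leaves (nodes with no children): A, B, D, G, J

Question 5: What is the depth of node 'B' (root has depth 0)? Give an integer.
Path from root to B: E -> B
Depth = number of edges = 1

Answer: 1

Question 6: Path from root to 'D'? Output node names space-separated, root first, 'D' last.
Answer: E D

Derivation:
Walk down from root: E -> D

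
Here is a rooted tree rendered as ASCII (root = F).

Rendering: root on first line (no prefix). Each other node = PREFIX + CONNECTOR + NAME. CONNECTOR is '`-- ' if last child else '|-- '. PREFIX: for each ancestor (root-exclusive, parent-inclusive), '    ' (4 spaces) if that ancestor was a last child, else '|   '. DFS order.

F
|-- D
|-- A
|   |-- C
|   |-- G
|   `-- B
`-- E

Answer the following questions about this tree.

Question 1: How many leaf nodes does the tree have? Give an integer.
Leaves (nodes with no children): B, C, D, E, G

Answer: 5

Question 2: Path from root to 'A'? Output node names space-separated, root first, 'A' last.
Answer: F A

Derivation:
Walk down from root: F -> A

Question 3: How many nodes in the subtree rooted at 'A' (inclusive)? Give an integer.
Subtree rooted at A contains: A, B, C, G
Count = 4

Answer: 4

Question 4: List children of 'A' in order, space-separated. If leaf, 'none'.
Answer: C G B

Derivation:
Node A's children (from adjacency): C, G, B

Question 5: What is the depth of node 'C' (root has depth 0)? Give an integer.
Path from root to C: F -> A -> C
Depth = number of edges = 2

Answer: 2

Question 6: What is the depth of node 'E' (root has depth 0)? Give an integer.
Answer: 1

Derivation:
Path from root to E: F -> E
Depth = number of edges = 1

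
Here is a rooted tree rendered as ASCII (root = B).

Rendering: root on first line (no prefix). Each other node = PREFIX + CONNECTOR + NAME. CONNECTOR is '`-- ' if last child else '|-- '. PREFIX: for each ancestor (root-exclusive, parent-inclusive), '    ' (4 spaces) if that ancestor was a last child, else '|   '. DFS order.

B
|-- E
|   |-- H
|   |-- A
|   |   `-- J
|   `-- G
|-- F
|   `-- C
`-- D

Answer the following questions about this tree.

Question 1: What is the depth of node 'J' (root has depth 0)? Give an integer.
Path from root to J: B -> E -> A -> J
Depth = number of edges = 3

Answer: 3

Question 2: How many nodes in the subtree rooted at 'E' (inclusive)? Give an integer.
Subtree rooted at E contains: A, E, G, H, J
Count = 5

Answer: 5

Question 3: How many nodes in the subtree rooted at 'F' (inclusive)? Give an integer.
Answer: 2

Derivation:
Subtree rooted at F contains: C, F
Count = 2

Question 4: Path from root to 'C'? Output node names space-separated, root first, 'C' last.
Walk down from root: B -> F -> C

Answer: B F C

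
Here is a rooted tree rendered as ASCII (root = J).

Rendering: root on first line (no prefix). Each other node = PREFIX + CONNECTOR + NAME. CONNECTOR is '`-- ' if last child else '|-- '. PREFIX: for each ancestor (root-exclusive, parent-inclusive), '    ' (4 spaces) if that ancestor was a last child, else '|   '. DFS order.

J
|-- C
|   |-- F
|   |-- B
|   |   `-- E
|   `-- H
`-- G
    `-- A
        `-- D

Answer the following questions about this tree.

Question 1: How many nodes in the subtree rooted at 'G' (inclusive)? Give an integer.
Subtree rooted at G contains: A, D, G
Count = 3

Answer: 3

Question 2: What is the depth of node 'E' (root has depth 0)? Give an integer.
Path from root to E: J -> C -> B -> E
Depth = number of edges = 3

Answer: 3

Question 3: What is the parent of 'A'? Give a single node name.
Scan adjacency: A appears as child of G

Answer: G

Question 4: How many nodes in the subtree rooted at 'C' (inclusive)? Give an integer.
Subtree rooted at C contains: B, C, E, F, H
Count = 5

Answer: 5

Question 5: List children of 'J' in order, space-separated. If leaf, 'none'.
Answer: C G

Derivation:
Node J's children (from adjacency): C, G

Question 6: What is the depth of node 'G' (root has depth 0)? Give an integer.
Path from root to G: J -> G
Depth = number of edges = 1

Answer: 1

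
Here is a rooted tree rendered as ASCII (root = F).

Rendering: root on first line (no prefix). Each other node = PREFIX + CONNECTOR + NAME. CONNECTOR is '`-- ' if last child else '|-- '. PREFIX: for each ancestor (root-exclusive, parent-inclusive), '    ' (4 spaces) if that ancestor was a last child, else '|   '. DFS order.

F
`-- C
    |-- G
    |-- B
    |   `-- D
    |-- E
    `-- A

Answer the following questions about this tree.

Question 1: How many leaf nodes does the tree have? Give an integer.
Leaves (nodes with no children): A, D, E, G

Answer: 4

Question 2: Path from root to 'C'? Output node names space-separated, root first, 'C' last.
Answer: F C

Derivation:
Walk down from root: F -> C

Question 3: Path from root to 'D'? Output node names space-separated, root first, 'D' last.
Walk down from root: F -> C -> B -> D

Answer: F C B D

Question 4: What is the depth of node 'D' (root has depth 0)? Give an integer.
Path from root to D: F -> C -> B -> D
Depth = number of edges = 3

Answer: 3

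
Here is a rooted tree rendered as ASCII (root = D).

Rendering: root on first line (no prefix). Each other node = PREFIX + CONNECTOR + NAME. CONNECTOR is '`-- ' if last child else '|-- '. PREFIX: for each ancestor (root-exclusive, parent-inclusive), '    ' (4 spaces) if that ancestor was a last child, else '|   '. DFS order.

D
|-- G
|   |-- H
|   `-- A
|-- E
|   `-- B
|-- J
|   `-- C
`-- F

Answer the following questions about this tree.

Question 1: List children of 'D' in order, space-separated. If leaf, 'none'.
Node D's children (from adjacency): G, E, J, F

Answer: G E J F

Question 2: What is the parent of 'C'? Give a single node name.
Scan adjacency: C appears as child of J

Answer: J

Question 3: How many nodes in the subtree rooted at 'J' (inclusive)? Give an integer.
Answer: 2

Derivation:
Subtree rooted at J contains: C, J
Count = 2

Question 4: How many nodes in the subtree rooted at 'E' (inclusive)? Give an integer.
Answer: 2

Derivation:
Subtree rooted at E contains: B, E
Count = 2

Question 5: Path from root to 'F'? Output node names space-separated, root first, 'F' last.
Answer: D F

Derivation:
Walk down from root: D -> F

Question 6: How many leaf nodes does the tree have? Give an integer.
Leaves (nodes with no children): A, B, C, F, H

Answer: 5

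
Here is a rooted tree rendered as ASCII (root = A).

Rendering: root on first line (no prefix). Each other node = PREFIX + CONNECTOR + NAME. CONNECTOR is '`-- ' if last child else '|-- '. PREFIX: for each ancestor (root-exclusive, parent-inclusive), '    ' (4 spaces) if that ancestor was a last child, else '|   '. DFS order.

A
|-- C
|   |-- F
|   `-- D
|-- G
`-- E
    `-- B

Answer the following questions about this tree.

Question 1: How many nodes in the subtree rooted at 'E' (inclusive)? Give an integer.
Answer: 2

Derivation:
Subtree rooted at E contains: B, E
Count = 2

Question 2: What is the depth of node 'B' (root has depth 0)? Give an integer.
Path from root to B: A -> E -> B
Depth = number of edges = 2

Answer: 2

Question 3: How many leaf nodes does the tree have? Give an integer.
Answer: 4

Derivation:
Leaves (nodes with no children): B, D, F, G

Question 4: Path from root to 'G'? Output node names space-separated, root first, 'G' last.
Answer: A G

Derivation:
Walk down from root: A -> G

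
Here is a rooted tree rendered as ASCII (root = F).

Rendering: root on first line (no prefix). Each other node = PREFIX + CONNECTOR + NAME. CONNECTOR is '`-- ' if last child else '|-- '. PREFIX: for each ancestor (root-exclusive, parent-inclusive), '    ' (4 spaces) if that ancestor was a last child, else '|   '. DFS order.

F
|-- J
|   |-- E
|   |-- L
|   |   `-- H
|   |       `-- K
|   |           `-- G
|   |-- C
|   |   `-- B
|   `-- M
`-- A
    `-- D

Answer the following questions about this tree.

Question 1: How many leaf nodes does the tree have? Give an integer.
Answer: 5

Derivation:
Leaves (nodes with no children): B, D, E, G, M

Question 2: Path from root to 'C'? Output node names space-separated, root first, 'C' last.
Answer: F J C

Derivation:
Walk down from root: F -> J -> C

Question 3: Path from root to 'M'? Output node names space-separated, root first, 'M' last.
Answer: F J M

Derivation:
Walk down from root: F -> J -> M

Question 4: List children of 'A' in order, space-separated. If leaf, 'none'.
Node A's children (from adjacency): D

Answer: D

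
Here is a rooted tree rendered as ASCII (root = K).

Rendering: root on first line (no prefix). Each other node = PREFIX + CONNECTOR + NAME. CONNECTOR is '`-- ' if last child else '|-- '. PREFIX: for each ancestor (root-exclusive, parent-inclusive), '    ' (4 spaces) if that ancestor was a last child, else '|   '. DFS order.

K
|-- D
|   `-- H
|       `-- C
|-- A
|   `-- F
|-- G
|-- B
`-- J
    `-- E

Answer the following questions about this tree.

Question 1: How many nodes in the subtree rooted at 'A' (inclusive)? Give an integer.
Subtree rooted at A contains: A, F
Count = 2

Answer: 2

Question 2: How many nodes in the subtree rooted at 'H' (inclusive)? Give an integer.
Answer: 2

Derivation:
Subtree rooted at H contains: C, H
Count = 2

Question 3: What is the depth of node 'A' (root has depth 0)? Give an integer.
Answer: 1

Derivation:
Path from root to A: K -> A
Depth = number of edges = 1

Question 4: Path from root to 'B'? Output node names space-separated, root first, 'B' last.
Answer: K B

Derivation:
Walk down from root: K -> B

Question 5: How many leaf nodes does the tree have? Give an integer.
Leaves (nodes with no children): B, C, E, F, G

Answer: 5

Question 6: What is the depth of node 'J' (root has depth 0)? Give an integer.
Answer: 1

Derivation:
Path from root to J: K -> J
Depth = number of edges = 1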